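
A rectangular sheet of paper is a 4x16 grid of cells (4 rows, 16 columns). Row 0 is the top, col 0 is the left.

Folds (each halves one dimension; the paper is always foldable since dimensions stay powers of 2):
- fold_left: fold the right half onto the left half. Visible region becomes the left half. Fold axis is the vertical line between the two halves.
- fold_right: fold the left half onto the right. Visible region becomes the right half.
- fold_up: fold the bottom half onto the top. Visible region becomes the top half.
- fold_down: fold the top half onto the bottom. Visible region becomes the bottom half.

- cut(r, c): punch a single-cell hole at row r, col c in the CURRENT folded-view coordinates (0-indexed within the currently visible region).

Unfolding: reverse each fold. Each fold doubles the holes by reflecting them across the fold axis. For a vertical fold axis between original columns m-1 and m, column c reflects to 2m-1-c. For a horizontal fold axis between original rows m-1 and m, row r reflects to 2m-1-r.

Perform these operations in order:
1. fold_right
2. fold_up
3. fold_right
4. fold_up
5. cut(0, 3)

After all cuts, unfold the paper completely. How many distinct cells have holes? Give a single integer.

Op 1 fold_right: fold axis v@8; visible region now rows[0,4) x cols[8,16) = 4x8
Op 2 fold_up: fold axis h@2; visible region now rows[0,2) x cols[8,16) = 2x8
Op 3 fold_right: fold axis v@12; visible region now rows[0,2) x cols[12,16) = 2x4
Op 4 fold_up: fold axis h@1; visible region now rows[0,1) x cols[12,16) = 1x4
Op 5 cut(0, 3): punch at orig (0,15); cuts so far [(0, 15)]; region rows[0,1) x cols[12,16) = 1x4
Unfold 1 (reflect across h@1): 2 holes -> [(0, 15), (1, 15)]
Unfold 2 (reflect across v@12): 4 holes -> [(0, 8), (0, 15), (1, 8), (1, 15)]
Unfold 3 (reflect across h@2): 8 holes -> [(0, 8), (0, 15), (1, 8), (1, 15), (2, 8), (2, 15), (3, 8), (3, 15)]
Unfold 4 (reflect across v@8): 16 holes -> [(0, 0), (0, 7), (0, 8), (0, 15), (1, 0), (1, 7), (1, 8), (1, 15), (2, 0), (2, 7), (2, 8), (2, 15), (3, 0), (3, 7), (3, 8), (3, 15)]

Answer: 16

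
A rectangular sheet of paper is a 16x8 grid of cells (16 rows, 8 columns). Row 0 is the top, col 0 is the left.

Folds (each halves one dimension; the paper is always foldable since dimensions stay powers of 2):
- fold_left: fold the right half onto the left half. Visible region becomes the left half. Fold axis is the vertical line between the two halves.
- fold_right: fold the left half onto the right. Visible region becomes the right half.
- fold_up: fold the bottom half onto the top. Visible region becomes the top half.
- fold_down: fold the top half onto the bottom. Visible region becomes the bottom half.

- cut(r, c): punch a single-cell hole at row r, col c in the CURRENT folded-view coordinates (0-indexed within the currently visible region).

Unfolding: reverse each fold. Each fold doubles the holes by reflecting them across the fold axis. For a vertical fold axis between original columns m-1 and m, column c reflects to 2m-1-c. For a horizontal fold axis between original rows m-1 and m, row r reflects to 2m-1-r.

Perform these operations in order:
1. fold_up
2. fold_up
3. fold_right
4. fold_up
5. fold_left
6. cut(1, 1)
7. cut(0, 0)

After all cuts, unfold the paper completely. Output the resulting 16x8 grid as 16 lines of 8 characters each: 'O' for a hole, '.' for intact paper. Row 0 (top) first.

Op 1 fold_up: fold axis h@8; visible region now rows[0,8) x cols[0,8) = 8x8
Op 2 fold_up: fold axis h@4; visible region now rows[0,4) x cols[0,8) = 4x8
Op 3 fold_right: fold axis v@4; visible region now rows[0,4) x cols[4,8) = 4x4
Op 4 fold_up: fold axis h@2; visible region now rows[0,2) x cols[4,8) = 2x4
Op 5 fold_left: fold axis v@6; visible region now rows[0,2) x cols[4,6) = 2x2
Op 6 cut(1, 1): punch at orig (1,5); cuts so far [(1, 5)]; region rows[0,2) x cols[4,6) = 2x2
Op 7 cut(0, 0): punch at orig (0,4); cuts so far [(0, 4), (1, 5)]; region rows[0,2) x cols[4,6) = 2x2
Unfold 1 (reflect across v@6): 4 holes -> [(0, 4), (0, 7), (1, 5), (1, 6)]
Unfold 2 (reflect across h@2): 8 holes -> [(0, 4), (0, 7), (1, 5), (1, 6), (2, 5), (2, 6), (3, 4), (3, 7)]
Unfold 3 (reflect across v@4): 16 holes -> [(0, 0), (0, 3), (0, 4), (0, 7), (1, 1), (1, 2), (1, 5), (1, 6), (2, 1), (2, 2), (2, 5), (2, 6), (3, 0), (3, 3), (3, 4), (3, 7)]
Unfold 4 (reflect across h@4): 32 holes -> [(0, 0), (0, 3), (0, 4), (0, 7), (1, 1), (1, 2), (1, 5), (1, 6), (2, 1), (2, 2), (2, 5), (2, 6), (3, 0), (3, 3), (3, 4), (3, 7), (4, 0), (4, 3), (4, 4), (4, 7), (5, 1), (5, 2), (5, 5), (5, 6), (6, 1), (6, 2), (6, 5), (6, 6), (7, 0), (7, 3), (7, 4), (7, 7)]
Unfold 5 (reflect across h@8): 64 holes -> [(0, 0), (0, 3), (0, 4), (0, 7), (1, 1), (1, 2), (1, 5), (1, 6), (2, 1), (2, 2), (2, 5), (2, 6), (3, 0), (3, 3), (3, 4), (3, 7), (4, 0), (4, 3), (4, 4), (4, 7), (5, 1), (5, 2), (5, 5), (5, 6), (6, 1), (6, 2), (6, 5), (6, 6), (7, 0), (7, 3), (7, 4), (7, 7), (8, 0), (8, 3), (8, 4), (8, 7), (9, 1), (9, 2), (9, 5), (9, 6), (10, 1), (10, 2), (10, 5), (10, 6), (11, 0), (11, 3), (11, 4), (11, 7), (12, 0), (12, 3), (12, 4), (12, 7), (13, 1), (13, 2), (13, 5), (13, 6), (14, 1), (14, 2), (14, 5), (14, 6), (15, 0), (15, 3), (15, 4), (15, 7)]

Answer: O..OO..O
.OO..OO.
.OO..OO.
O..OO..O
O..OO..O
.OO..OO.
.OO..OO.
O..OO..O
O..OO..O
.OO..OO.
.OO..OO.
O..OO..O
O..OO..O
.OO..OO.
.OO..OO.
O..OO..O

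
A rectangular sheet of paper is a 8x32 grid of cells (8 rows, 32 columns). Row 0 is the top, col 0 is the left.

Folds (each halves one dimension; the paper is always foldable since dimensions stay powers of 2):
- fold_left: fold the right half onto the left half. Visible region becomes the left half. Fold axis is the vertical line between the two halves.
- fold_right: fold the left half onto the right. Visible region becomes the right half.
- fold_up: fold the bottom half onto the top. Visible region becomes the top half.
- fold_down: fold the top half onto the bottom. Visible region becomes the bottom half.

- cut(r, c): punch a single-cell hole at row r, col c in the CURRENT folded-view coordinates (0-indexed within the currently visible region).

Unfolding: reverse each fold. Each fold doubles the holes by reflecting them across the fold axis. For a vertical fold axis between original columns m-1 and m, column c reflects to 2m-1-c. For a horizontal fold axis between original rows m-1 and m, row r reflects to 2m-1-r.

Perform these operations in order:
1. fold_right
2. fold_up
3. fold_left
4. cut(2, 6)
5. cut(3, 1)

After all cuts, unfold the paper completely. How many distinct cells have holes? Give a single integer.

Op 1 fold_right: fold axis v@16; visible region now rows[0,8) x cols[16,32) = 8x16
Op 2 fold_up: fold axis h@4; visible region now rows[0,4) x cols[16,32) = 4x16
Op 3 fold_left: fold axis v@24; visible region now rows[0,4) x cols[16,24) = 4x8
Op 4 cut(2, 6): punch at orig (2,22); cuts so far [(2, 22)]; region rows[0,4) x cols[16,24) = 4x8
Op 5 cut(3, 1): punch at orig (3,17); cuts so far [(2, 22), (3, 17)]; region rows[0,4) x cols[16,24) = 4x8
Unfold 1 (reflect across v@24): 4 holes -> [(2, 22), (2, 25), (3, 17), (3, 30)]
Unfold 2 (reflect across h@4): 8 holes -> [(2, 22), (2, 25), (3, 17), (3, 30), (4, 17), (4, 30), (5, 22), (5, 25)]
Unfold 3 (reflect across v@16): 16 holes -> [(2, 6), (2, 9), (2, 22), (2, 25), (3, 1), (3, 14), (3, 17), (3, 30), (4, 1), (4, 14), (4, 17), (4, 30), (5, 6), (5, 9), (5, 22), (5, 25)]

Answer: 16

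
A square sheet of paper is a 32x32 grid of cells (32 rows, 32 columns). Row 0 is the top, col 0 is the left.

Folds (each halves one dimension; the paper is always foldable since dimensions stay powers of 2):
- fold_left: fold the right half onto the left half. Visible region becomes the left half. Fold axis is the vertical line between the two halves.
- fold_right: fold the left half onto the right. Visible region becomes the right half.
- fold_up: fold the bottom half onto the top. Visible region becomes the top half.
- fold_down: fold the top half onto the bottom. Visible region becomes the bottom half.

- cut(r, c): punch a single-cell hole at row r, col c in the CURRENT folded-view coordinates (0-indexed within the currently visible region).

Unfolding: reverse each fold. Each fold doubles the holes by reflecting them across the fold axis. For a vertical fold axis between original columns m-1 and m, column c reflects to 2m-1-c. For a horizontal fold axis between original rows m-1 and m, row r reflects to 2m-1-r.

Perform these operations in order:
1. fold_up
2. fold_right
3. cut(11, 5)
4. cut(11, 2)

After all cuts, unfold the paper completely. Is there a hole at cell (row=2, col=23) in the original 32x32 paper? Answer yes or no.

Op 1 fold_up: fold axis h@16; visible region now rows[0,16) x cols[0,32) = 16x32
Op 2 fold_right: fold axis v@16; visible region now rows[0,16) x cols[16,32) = 16x16
Op 3 cut(11, 5): punch at orig (11,21); cuts so far [(11, 21)]; region rows[0,16) x cols[16,32) = 16x16
Op 4 cut(11, 2): punch at orig (11,18); cuts so far [(11, 18), (11, 21)]; region rows[0,16) x cols[16,32) = 16x16
Unfold 1 (reflect across v@16): 4 holes -> [(11, 10), (11, 13), (11, 18), (11, 21)]
Unfold 2 (reflect across h@16): 8 holes -> [(11, 10), (11, 13), (11, 18), (11, 21), (20, 10), (20, 13), (20, 18), (20, 21)]
Holes: [(11, 10), (11, 13), (11, 18), (11, 21), (20, 10), (20, 13), (20, 18), (20, 21)]

Answer: no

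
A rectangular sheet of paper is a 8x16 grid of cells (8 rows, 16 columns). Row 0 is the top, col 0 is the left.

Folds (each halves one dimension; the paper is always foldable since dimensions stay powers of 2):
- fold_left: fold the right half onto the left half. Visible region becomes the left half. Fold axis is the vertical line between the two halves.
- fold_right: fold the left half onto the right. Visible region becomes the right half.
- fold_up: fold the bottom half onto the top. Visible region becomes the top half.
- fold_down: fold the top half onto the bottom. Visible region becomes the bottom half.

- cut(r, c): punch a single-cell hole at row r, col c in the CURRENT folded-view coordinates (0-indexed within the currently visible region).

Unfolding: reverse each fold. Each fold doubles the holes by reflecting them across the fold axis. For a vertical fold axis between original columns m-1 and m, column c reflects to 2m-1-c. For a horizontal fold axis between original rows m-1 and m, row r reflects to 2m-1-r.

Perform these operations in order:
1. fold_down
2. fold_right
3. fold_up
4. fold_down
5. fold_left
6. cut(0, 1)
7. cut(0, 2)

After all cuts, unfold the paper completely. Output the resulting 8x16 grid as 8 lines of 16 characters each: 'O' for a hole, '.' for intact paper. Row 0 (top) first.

Answer: .OO..OO..OO..OO.
.OO..OO..OO..OO.
.OO..OO..OO..OO.
.OO..OO..OO..OO.
.OO..OO..OO..OO.
.OO..OO..OO..OO.
.OO..OO..OO..OO.
.OO..OO..OO..OO.

Derivation:
Op 1 fold_down: fold axis h@4; visible region now rows[4,8) x cols[0,16) = 4x16
Op 2 fold_right: fold axis v@8; visible region now rows[4,8) x cols[8,16) = 4x8
Op 3 fold_up: fold axis h@6; visible region now rows[4,6) x cols[8,16) = 2x8
Op 4 fold_down: fold axis h@5; visible region now rows[5,6) x cols[8,16) = 1x8
Op 5 fold_left: fold axis v@12; visible region now rows[5,6) x cols[8,12) = 1x4
Op 6 cut(0, 1): punch at orig (5,9); cuts so far [(5, 9)]; region rows[5,6) x cols[8,12) = 1x4
Op 7 cut(0, 2): punch at orig (5,10); cuts so far [(5, 9), (5, 10)]; region rows[5,6) x cols[8,12) = 1x4
Unfold 1 (reflect across v@12): 4 holes -> [(5, 9), (5, 10), (5, 13), (5, 14)]
Unfold 2 (reflect across h@5): 8 holes -> [(4, 9), (4, 10), (4, 13), (4, 14), (5, 9), (5, 10), (5, 13), (5, 14)]
Unfold 3 (reflect across h@6): 16 holes -> [(4, 9), (4, 10), (4, 13), (4, 14), (5, 9), (5, 10), (5, 13), (5, 14), (6, 9), (6, 10), (6, 13), (6, 14), (7, 9), (7, 10), (7, 13), (7, 14)]
Unfold 4 (reflect across v@8): 32 holes -> [(4, 1), (4, 2), (4, 5), (4, 6), (4, 9), (4, 10), (4, 13), (4, 14), (5, 1), (5, 2), (5, 5), (5, 6), (5, 9), (5, 10), (5, 13), (5, 14), (6, 1), (6, 2), (6, 5), (6, 6), (6, 9), (6, 10), (6, 13), (6, 14), (7, 1), (7, 2), (7, 5), (7, 6), (7, 9), (7, 10), (7, 13), (7, 14)]
Unfold 5 (reflect across h@4): 64 holes -> [(0, 1), (0, 2), (0, 5), (0, 6), (0, 9), (0, 10), (0, 13), (0, 14), (1, 1), (1, 2), (1, 5), (1, 6), (1, 9), (1, 10), (1, 13), (1, 14), (2, 1), (2, 2), (2, 5), (2, 6), (2, 9), (2, 10), (2, 13), (2, 14), (3, 1), (3, 2), (3, 5), (3, 6), (3, 9), (3, 10), (3, 13), (3, 14), (4, 1), (4, 2), (4, 5), (4, 6), (4, 9), (4, 10), (4, 13), (4, 14), (5, 1), (5, 2), (5, 5), (5, 6), (5, 9), (5, 10), (5, 13), (5, 14), (6, 1), (6, 2), (6, 5), (6, 6), (6, 9), (6, 10), (6, 13), (6, 14), (7, 1), (7, 2), (7, 5), (7, 6), (7, 9), (7, 10), (7, 13), (7, 14)]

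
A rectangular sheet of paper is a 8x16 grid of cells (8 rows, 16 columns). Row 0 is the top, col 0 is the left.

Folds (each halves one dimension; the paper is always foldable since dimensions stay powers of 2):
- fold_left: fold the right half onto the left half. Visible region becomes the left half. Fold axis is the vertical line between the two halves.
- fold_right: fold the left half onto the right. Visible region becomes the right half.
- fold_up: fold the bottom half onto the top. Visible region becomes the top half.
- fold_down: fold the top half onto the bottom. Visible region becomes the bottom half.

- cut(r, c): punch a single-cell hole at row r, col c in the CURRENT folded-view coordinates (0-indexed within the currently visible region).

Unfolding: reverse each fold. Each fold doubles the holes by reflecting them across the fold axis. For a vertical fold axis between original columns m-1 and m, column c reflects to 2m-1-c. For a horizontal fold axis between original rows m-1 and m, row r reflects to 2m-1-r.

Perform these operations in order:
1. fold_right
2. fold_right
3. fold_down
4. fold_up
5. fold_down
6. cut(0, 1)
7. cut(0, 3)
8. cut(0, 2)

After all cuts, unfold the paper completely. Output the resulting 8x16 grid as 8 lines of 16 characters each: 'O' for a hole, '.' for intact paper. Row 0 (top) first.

Op 1 fold_right: fold axis v@8; visible region now rows[0,8) x cols[8,16) = 8x8
Op 2 fold_right: fold axis v@12; visible region now rows[0,8) x cols[12,16) = 8x4
Op 3 fold_down: fold axis h@4; visible region now rows[4,8) x cols[12,16) = 4x4
Op 4 fold_up: fold axis h@6; visible region now rows[4,6) x cols[12,16) = 2x4
Op 5 fold_down: fold axis h@5; visible region now rows[5,6) x cols[12,16) = 1x4
Op 6 cut(0, 1): punch at orig (5,13); cuts so far [(5, 13)]; region rows[5,6) x cols[12,16) = 1x4
Op 7 cut(0, 3): punch at orig (5,15); cuts so far [(5, 13), (5, 15)]; region rows[5,6) x cols[12,16) = 1x4
Op 8 cut(0, 2): punch at orig (5,14); cuts so far [(5, 13), (5, 14), (5, 15)]; region rows[5,6) x cols[12,16) = 1x4
Unfold 1 (reflect across h@5): 6 holes -> [(4, 13), (4, 14), (4, 15), (5, 13), (5, 14), (5, 15)]
Unfold 2 (reflect across h@6): 12 holes -> [(4, 13), (4, 14), (4, 15), (5, 13), (5, 14), (5, 15), (6, 13), (6, 14), (6, 15), (7, 13), (7, 14), (7, 15)]
Unfold 3 (reflect across h@4): 24 holes -> [(0, 13), (0, 14), (0, 15), (1, 13), (1, 14), (1, 15), (2, 13), (2, 14), (2, 15), (3, 13), (3, 14), (3, 15), (4, 13), (4, 14), (4, 15), (5, 13), (5, 14), (5, 15), (6, 13), (6, 14), (6, 15), (7, 13), (7, 14), (7, 15)]
Unfold 4 (reflect across v@12): 48 holes -> [(0, 8), (0, 9), (0, 10), (0, 13), (0, 14), (0, 15), (1, 8), (1, 9), (1, 10), (1, 13), (1, 14), (1, 15), (2, 8), (2, 9), (2, 10), (2, 13), (2, 14), (2, 15), (3, 8), (3, 9), (3, 10), (3, 13), (3, 14), (3, 15), (4, 8), (4, 9), (4, 10), (4, 13), (4, 14), (4, 15), (5, 8), (5, 9), (5, 10), (5, 13), (5, 14), (5, 15), (6, 8), (6, 9), (6, 10), (6, 13), (6, 14), (6, 15), (7, 8), (7, 9), (7, 10), (7, 13), (7, 14), (7, 15)]
Unfold 5 (reflect across v@8): 96 holes -> [(0, 0), (0, 1), (0, 2), (0, 5), (0, 6), (0, 7), (0, 8), (0, 9), (0, 10), (0, 13), (0, 14), (0, 15), (1, 0), (1, 1), (1, 2), (1, 5), (1, 6), (1, 7), (1, 8), (1, 9), (1, 10), (1, 13), (1, 14), (1, 15), (2, 0), (2, 1), (2, 2), (2, 5), (2, 6), (2, 7), (2, 8), (2, 9), (2, 10), (2, 13), (2, 14), (2, 15), (3, 0), (3, 1), (3, 2), (3, 5), (3, 6), (3, 7), (3, 8), (3, 9), (3, 10), (3, 13), (3, 14), (3, 15), (4, 0), (4, 1), (4, 2), (4, 5), (4, 6), (4, 7), (4, 8), (4, 9), (4, 10), (4, 13), (4, 14), (4, 15), (5, 0), (5, 1), (5, 2), (5, 5), (5, 6), (5, 7), (5, 8), (5, 9), (5, 10), (5, 13), (5, 14), (5, 15), (6, 0), (6, 1), (6, 2), (6, 5), (6, 6), (6, 7), (6, 8), (6, 9), (6, 10), (6, 13), (6, 14), (6, 15), (7, 0), (7, 1), (7, 2), (7, 5), (7, 6), (7, 7), (7, 8), (7, 9), (7, 10), (7, 13), (7, 14), (7, 15)]

Answer: OOO..OOOOOO..OOO
OOO..OOOOOO..OOO
OOO..OOOOOO..OOO
OOO..OOOOOO..OOO
OOO..OOOOOO..OOO
OOO..OOOOOO..OOO
OOO..OOOOOO..OOO
OOO..OOOOOO..OOO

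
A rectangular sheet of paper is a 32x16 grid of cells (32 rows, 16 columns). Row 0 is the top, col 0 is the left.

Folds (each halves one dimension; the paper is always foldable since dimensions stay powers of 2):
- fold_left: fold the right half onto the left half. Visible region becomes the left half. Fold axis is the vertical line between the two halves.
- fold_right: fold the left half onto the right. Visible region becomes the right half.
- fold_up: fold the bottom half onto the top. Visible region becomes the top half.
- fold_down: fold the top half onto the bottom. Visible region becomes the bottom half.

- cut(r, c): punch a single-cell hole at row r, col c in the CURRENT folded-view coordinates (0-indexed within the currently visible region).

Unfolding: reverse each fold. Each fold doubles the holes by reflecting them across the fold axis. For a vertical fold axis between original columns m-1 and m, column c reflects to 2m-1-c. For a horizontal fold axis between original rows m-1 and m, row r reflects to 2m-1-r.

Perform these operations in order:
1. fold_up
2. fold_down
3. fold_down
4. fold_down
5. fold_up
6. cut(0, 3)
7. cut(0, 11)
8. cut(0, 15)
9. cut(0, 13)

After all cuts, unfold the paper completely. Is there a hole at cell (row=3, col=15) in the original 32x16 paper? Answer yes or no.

Op 1 fold_up: fold axis h@16; visible region now rows[0,16) x cols[0,16) = 16x16
Op 2 fold_down: fold axis h@8; visible region now rows[8,16) x cols[0,16) = 8x16
Op 3 fold_down: fold axis h@12; visible region now rows[12,16) x cols[0,16) = 4x16
Op 4 fold_down: fold axis h@14; visible region now rows[14,16) x cols[0,16) = 2x16
Op 5 fold_up: fold axis h@15; visible region now rows[14,15) x cols[0,16) = 1x16
Op 6 cut(0, 3): punch at orig (14,3); cuts so far [(14, 3)]; region rows[14,15) x cols[0,16) = 1x16
Op 7 cut(0, 11): punch at orig (14,11); cuts so far [(14, 3), (14, 11)]; region rows[14,15) x cols[0,16) = 1x16
Op 8 cut(0, 15): punch at orig (14,15); cuts so far [(14, 3), (14, 11), (14, 15)]; region rows[14,15) x cols[0,16) = 1x16
Op 9 cut(0, 13): punch at orig (14,13); cuts so far [(14, 3), (14, 11), (14, 13), (14, 15)]; region rows[14,15) x cols[0,16) = 1x16
Unfold 1 (reflect across h@15): 8 holes -> [(14, 3), (14, 11), (14, 13), (14, 15), (15, 3), (15, 11), (15, 13), (15, 15)]
Unfold 2 (reflect across h@14): 16 holes -> [(12, 3), (12, 11), (12, 13), (12, 15), (13, 3), (13, 11), (13, 13), (13, 15), (14, 3), (14, 11), (14, 13), (14, 15), (15, 3), (15, 11), (15, 13), (15, 15)]
Unfold 3 (reflect across h@12): 32 holes -> [(8, 3), (8, 11), (8, 13), (8, 15), (9, 3), (9, 11), (9, 13), (9, 15), (10, 3), (10, 11), (10, 13), (10, 15), (11, 3), (11, 11), (11, 13), (11, 15), (12, 3), (12, 11), (12, 13), (12, 15), (13, 3), (13, 11), (13, 13), (13, 15), (14, 3), (14, 11), (14, 13), (14, 15), (15, 3), (15, 11), (15, 13), (15, 15)]
Unfold 4 (reflect across h@8): 64 holes -> [(0, 3), (0, 11), (0, 13), (0, 15), (1, 3), (1, 11), (1, 13), (1, 15), (2, 3), (2, 11), (2, 13), (2, 15), (3, 3), (3, 11), (3, 13), (3, 15), (4, 3), (4, 11), (4, 13), (4, 15), (5, 3), (5, 11), (5, 13), (5, 15), (6, 3), (6, 11), (6, 13), (6, 15), (7, 3), (7, 11), (7, 13), (7, 15), (8, 3), (8, 11), (8, 13), (8, 15), (9, 3), (9, 11), (9, 13), (9, 15), (10, 3), (10, 11), (10, 13), (10, 15), (11, 3), (11, 11), (11, 13), (11, 15), (12, 3), (12, 11), (12, 13), (12, 15), (13, 3), (13, 11), (13, 13), (13, 15), (14, 3), (14, 11), (14, 13), (14, 15), (15, 3), (15, 11), (15, 13), (15, 15)]
Unfold 5 (reflect across h@16): 128 holes -> [(0, 3), (0, 11), (0, 13), (0, 15), (1, 3), (1, 11), (1, 13), (1, 15), (2, 3), (2, 11), (2, 13), (2, 15), (3, 3), (3, 11), (3, 13), (3, 15), (4, 3), (4, 11), (4, 13), (4, 15), (5, 3), (5, 11), (5, 13), (5, 15), (6, 3), (6, 11), (6, 13), (6, 15), (7, 3), (7, 11), (7, 13), (7, 15), (8, 3), (8, 11), (8, 13), (8, 15), (9, 3), (9, 11), (9, 13), (9, 15), (10, 3), (10, 11), (10, 13), (10, 15), (11, 3), (11, 11), (11, 13), (11, 15), (12, 3), (12, 11), (12, 13), (12, 15), (13, 3), (13, 11), (13, 13), (13, 15), (14, 3), (14, 11), (14, 13), (14, 15), (15, 3), (15, 11), (15, 13), (15, 15), (16, 3), (16, 11), (16, 13), (16, 15), (17, 3), (17, 11), (17, 13), (17, 15), (18, 3), (18, 11), (18, 13), (18, 15), (19, 3), (19, 11), (19, 13), (19, 15), (20, 3), (20, 11), (20, 13), (20, 15), (21, 3), (21, 11), (21, 13), (21, 15), (22, 3), (22, 11), (22, 13), (22, 15), (23, 3), (23, 11), (23, 13), (23, 15), (24, 3), (24, 11), (24, 13), (24, 15), (25, 3), (25, 11), (25, 13), (25, 15), (26, 3), (26, 11), (26, 13), (26, 15), (27, 3), (27, 11), (27, 13), (27, 15), (28, 3), (28, 11), (28, 13), (28, 15), (29, 3), (29, 11), (29, 13), (29, 15), (30, 3), (30, 11), (30, 13), (30, 15), (31, 3), (31, 11), (31, 13), (31, 15)]
Holes: [(0, 3), (0, 11), (0, 13), (0, 15), (1, 3), (1, 11), (1, 13), (1, 15), (2, 3), (2, 11), (2, 13), (2, 15), (3, 3), (3, 11), (3, 13), (3, 15), (4, 3), (4, 11), (4, 13), (4, 15), (5, 3), (5, 11), (5, 13), (5, 15), (6, 3), (6, 11), (6, 13), (6, 15), (7, 3), (7, 11), (7, 13), (7, 15), (8, 3), (8, 11), (8, 13), (8, 15), (9, 3), (9, 11), (9, 13), (9, 15), (10, 3), (10, 11), (10, 13), (10, 15), (11, 3), (11, 11), (11, 13), (11, 15), (12, 3), (12, 11), (12, 13), (12, 15), (13, 3), (13, 11), (13, 13), (13, 15), (14, 3), (14, 11), (14, 13), (14, 15), (15, 3), (15, 11), (15, 13), (15, 15), (16, 3), (16, 11), (16, 13), (16, 15), (17, 3), (17, 11), (17, 13), (17, 15), (18, 3), (18, 11), (18, 13), (18, 15), (19, 3), (19, 11), (19, 13), (19, 15), (20, 3), (20, 11), (20, 13), (20, 15), (21, 3), (21, 11), (21, 13), (21, 15), (22, 3), (22, 11), (22, 13), (22, 15), (23, 3), (23, 11), (23, 13), (23, 15), (24, 3), (24, 11), (24, 13), (24, 15), (25, 3), (25, 11), (25, 13), (25, 15), (26, 3), (26, 11), (26, 13), (26, 15), (27, 3), (27, 11), (27, 13), (27, 15), (28, 3), (28, 11), (28, 13), (28, 15), (29, 3), (29, 11), (29, 13), (29, 15), (30, 3), (30, 11), (30, 13), (30, 15), (31, 3), (31, 11), (31, 13), (31, 15)]

Answer: yes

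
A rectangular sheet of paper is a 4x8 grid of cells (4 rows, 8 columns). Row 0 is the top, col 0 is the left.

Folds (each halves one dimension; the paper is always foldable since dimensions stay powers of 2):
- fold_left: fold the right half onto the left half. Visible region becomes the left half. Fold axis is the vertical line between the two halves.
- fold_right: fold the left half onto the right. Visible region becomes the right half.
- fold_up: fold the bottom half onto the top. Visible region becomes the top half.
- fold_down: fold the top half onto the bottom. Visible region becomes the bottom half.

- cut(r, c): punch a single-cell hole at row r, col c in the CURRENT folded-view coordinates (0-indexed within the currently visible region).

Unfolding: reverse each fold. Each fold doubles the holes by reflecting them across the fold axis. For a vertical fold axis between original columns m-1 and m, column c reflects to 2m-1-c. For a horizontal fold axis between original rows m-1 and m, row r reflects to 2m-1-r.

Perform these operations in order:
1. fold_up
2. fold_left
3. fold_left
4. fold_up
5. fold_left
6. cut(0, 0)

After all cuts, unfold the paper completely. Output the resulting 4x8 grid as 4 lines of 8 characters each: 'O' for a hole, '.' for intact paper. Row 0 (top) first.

Op 1 fold_up: fold axis h@2; visible region now rows[0,2) x cols[0,8) = 2x8
Op 2 fold_left: fold axis v@4; visible region now rows[0,2) x cols[0,4) = 2x4
Op 3 fold_left: fold axis v@2; visible region now rows[0,2) x cols[0,2) = 2x2
Op 4 fold_up: fold axis h@1; visible region now rows[0,1) x cols[0,2) = 1x2
Op 5 fold_left: fold axis v@1; visible region now rows[0,1) x cols[0,1) = 1x1
Op 6 cut(0, 0): punch at orig (0,0); cuts so far [(0, 0)]; region rows[0,1) x cols[0,1) = 1x1
Unfold 1 (reflect across v@1): 2 holes -> [(0, 0), (0, 1)]
Unfold 2 (reflect across h@1): 4 holes -> [(0, 0), (0, 1), (1, 0), (1, 1)]
Unfold 3 (reflect across v@2): 8 holes -> [(0, 0), (0, 1), (0, 2), (0, 3), (1, 0), (1, 1), (1, 2), (1, 3)]
Unfold 4 (reflect across v@4): 16 holes -> [(0, 0), (0, 1), (0, 2), (0, 3), (0, 4), (0, 5), (0, 6), (0, 7), (1, 0), (1, 1), (1, 2), (1, 3), (1, 4), (1, 5), (1, 6), (1, 7)]
Unfold 5 (reflect across h@2): 32 holes -> [(0, 0), (0, 1), (0, 2), (0, 3), (0, 4), (0, 5), (0, 6), (0, 7), (1, 0), (1, 1), (1, 2), (1, 3), (1, 4), (1, 5), (1, 6), (1, 7), (2, 0), (2, 1), (2, 2), (2, 3), (2, 4), (2, 5), (2, 6), (2, 7), (3, 0), (3, 1), (3, 2), (3, 3), (3, 4), (3, 5), (3, 6), (3, 7)]

Answer: OOOOOOOO
OOOOOOOO
OOOOOOOO
OOOOOOOO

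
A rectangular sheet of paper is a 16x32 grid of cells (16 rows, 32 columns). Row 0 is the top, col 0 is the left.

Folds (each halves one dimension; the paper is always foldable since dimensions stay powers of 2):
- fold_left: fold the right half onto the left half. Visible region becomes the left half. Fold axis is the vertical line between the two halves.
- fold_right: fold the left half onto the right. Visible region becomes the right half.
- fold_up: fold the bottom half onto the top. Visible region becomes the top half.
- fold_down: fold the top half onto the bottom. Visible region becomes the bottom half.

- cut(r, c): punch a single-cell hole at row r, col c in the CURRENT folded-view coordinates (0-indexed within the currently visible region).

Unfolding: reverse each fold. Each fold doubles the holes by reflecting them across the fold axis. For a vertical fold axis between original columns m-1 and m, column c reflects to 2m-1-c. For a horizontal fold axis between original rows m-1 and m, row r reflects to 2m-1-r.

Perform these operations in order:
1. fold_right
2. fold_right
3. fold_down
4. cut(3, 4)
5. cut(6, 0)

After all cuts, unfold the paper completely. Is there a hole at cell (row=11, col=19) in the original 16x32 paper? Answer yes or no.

Op 1 fold_right: fold axis v@16; visible region now rows[0,16) x cols[16,32) = 16x16
Op 2 fold_right: fold axis v@24; visible region now rows[0,16) x cols[24,32) = 16x8
Op 3 fold_down: fold axis h@8; visible region now rows[8,16) x cols[24,32) = 8x8
Op 4 cut(3, 4): punch at orig (11,28); cuts so far [(11, 28)]; region rows[8,16) x cols[24,32) = 8x8
Op 5 cut(6, 0): punch at orig (14,24); cuts so far [(11, 28), (14, 24)]; region rows[8,16) x cols[24,32) = 8x8
Unfold 1 (reflect across h@8): 4 holes -> [(1, 24), (4, 28), (11, 28), (14, 24)]
Unfold 2 (reflect across v@24): 8 holes -> [(1, 23), (1, 24), (4, 19), (4, 28), (11, 19), (11, 28), (14, 23), (14, 24)]
Unfold 3 (reflect across v@16): 16 holes -> [(1, 7), (1, 8), (1, 23), (1, 24), (4, 3), (4, 12), (4, 19), (4, 28), (11, 3), (11, 12), (11, 19), (11, 28), (14, 7), (14, 8), (14, 23), (14, 24)]
Holes: [(1, 7), (1, 8), (1, 23), (1, 24), (4, 3), (4, 12), (4, 19), (4, 28), (11, 3), (11, 12), (11, 19), (11, 28), (14, 7), (14, 8), (14, 23), (14, 24)]

Answer: yes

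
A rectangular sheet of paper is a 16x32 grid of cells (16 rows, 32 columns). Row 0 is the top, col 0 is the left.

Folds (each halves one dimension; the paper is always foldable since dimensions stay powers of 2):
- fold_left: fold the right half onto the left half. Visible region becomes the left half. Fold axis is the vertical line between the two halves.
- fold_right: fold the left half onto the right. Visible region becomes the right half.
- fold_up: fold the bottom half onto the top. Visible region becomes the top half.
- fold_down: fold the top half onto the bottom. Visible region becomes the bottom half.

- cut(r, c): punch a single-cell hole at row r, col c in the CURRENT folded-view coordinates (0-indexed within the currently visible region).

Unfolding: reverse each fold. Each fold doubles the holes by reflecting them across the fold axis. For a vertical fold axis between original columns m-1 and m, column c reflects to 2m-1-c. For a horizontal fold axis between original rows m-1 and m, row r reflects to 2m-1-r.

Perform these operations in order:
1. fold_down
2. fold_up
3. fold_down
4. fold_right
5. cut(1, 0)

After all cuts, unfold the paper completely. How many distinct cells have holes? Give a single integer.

Answer: 16

Derivation:
Op 1 fold_down: fold axis h@8; visible region now rows[8,16) x cols[0,32) = 8x32
Op 2 fold_up: fold axis h@12; visible region now rows[8,12) x cols[0,32) = 4x32
Op 3 fold_down: fold axis h@10; visible region now rows[10,12) x cols[0,32) = 2x32
Op 4 fold_right: fold axis v@16; visible region now rows[10,12) x cols[16,32) = 2x16
Op 5 cut(1, 0): punch at orig (11,16); cuts so far [(11, 16)]; region rows[10,12) x cols[16,32) = 2x16
Unfold 1 (reflect across v@16): 2 holes -> [(11, 15), (11, 16)]
Unfold 2 (reflect across h@10): 4 holes -> [(8, 15), (8, 16), (11, 15), (11, 16)]
Unfold 3 (reflect across h@12): 8 holes -> [(8, 15), (8, 16), (11, 15), (11, 16), (12, 15), (12, 16), (15, 15), (15, 16)]
Unfold 4 (reflect across h@8): 16 holes -> [(0, 15), (0, 16), (3, 15), (3, 16), (4, 15), (4, 16), (7, 15), (7, 16), (8, 15), (8, 16), (11, 15), (11, 16), (12, 15), (12, 16), (15, 15), (15, 16)]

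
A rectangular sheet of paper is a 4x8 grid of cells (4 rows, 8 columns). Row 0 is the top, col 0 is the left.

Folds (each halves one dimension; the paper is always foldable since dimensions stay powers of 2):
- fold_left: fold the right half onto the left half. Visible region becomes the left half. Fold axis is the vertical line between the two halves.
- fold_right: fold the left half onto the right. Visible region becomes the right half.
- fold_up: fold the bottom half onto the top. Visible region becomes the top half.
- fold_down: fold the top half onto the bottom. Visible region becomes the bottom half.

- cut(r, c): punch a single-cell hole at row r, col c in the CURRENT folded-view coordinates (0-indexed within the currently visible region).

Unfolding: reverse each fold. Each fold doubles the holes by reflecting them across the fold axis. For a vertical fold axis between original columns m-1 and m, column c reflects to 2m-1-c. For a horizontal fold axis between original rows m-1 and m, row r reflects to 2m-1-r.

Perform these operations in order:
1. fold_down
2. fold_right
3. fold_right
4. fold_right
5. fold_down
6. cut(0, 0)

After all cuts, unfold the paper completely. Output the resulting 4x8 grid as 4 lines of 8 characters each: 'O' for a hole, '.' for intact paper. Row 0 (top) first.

Answer: OOOOOOOO
OOOOOOOO
OOOOOOOO
OOOOOOOO

Derivation:
Op 1 fold_down: fold axis h@2; visible region now rows[2,4) x cols[0,8) = 2x8
Op 2 fold_right: fold axis v@4; visible region now rows[2,4) x cols[4,8) = 2x4
Op 3 fold_right: fold axis v@6; visible region now rows[2,4) x cols[6,8) = 2x2
Op 4 fold_right: fold axis v@7; visible region now rows[2,4) x cols[7,8) = 2x1
Op 5 fold_down: fold axis h@3; visible region now rows[3,4) x cols[7,8) = 1x1
Op 6 cut(0, 0): punch at orig (3,7); cuts so far [(3, 7)]; region rows[3,4) x cols[7,8) = 1x1
Unfold 1 (reflect across h@3): 2 holes -> [(2, 7), (3, 7)]
Unfold 2 (reflect across v@7): 4 holes -> [(2, 6), (2, 7), (3, 6), (3, 7)]
Unfold 3 (reflect across v@6): 8 holes -> [(2, 4), (2, 5), (2, 6), (2, 7), (3, 4), (3, 5), (3, 6), (3, 7)]
Unfold 4 (reflect across v@4): 16 holes -> [(2, 0), (2, 1), (2, 2), (2, 3), (2, 4), (2, 5), (2, 6), (2, 7), (3, 0), (3, 1), (3, 2), (3, 3), (3, 4), (3, 5), (3, 6), (3, 7)]
Unfold 5 (reflect across h@2): 32 holes -> [(0, 0), (0, 1), (0, 2), (0, 3), (0, 4), (0, 5), (0, 6), (0, 7), (1, 0), (1, 1), (1, 2), (1, 3), (1, 4), (1, 5), (1, 6), (1, 7), (2, 0), (2, 1), (2, 2), (2, 3), (2, 4), (2, 5), (2, 6), (2, 7), (3, 0), (3, 1), (3, 2), (3, 3), (3, 4), (3, 5), (3, 6), (3, 7)]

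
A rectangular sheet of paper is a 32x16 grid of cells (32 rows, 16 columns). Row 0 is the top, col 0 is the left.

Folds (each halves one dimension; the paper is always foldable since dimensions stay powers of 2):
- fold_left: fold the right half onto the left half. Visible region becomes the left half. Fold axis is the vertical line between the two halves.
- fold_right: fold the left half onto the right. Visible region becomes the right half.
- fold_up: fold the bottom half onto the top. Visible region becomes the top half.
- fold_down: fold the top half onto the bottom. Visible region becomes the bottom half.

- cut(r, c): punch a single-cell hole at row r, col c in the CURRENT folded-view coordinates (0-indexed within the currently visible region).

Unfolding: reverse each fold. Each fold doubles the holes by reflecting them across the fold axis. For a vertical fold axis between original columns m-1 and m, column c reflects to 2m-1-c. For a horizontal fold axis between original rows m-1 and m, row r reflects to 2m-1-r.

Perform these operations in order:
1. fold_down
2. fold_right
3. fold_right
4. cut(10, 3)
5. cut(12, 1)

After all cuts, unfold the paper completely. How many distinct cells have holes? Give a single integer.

Op 1 fold_down: fold axis h@16; visible region now rows[16,32) x cols[0,16) = 16x16
Op 2 fold_right: fold axis v@8; visible region now rows[16,32) x cols[8,16) = 16x8
Op 3 fold_right: fold axis v@12; visible region now rows[16,32) x cols[12,16) = 16x4
Op 4 cut(10, 3): punch at orig (26,15); cuts so far [(26, 15)]; region rows[16,32) x cols[12,16) = 16x4
Op 5 cut(12, 1): punch at orig (28,13); cuts so far [(26, 15), (28, 13)]; region rows[16,32) x cols[12,16) = 16x4
Unfold 1 (reflect across v@12): 4 holes -> [(26, 8), (26, 15), (28, 10), (28, 13)]
Unfold 2 (reflect across v@8): 8 holes -> [(26, 0), (26, 7), (26, 8), (26, 15), (28, 2), (28, 5), (28, 10), (28, 13)]
Unfold 3 (reflect across h@16): 16 holes -> [(3, 2), (3, 5), (3, 10), (3, 13), (5, 0), (5, 7), (5, 8), (5, 15), (26, 0), (26, 7), (26, 8), (26, 15), (28, 2), (28, 5), (28, 10), (28, 13)]

Answer: 16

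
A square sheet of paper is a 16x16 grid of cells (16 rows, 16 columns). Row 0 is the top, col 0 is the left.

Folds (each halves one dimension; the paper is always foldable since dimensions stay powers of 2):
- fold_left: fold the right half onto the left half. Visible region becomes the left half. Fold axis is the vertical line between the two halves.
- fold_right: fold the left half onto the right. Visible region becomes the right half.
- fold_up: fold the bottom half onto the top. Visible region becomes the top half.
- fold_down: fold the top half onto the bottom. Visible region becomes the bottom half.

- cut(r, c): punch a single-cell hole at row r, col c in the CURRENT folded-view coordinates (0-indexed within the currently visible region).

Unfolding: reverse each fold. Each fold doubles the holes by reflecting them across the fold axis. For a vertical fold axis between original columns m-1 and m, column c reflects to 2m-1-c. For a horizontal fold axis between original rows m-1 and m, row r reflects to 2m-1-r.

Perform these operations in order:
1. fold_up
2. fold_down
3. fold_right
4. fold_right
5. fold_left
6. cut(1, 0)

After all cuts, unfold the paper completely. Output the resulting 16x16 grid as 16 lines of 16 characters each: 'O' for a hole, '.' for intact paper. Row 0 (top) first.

Answer: ................
................
O..OO..OO..OO..O
................
................
O..OO..OO..OO..O
................
................
................
................
O..OO..OO..OO..O
................
................
O..OO..OO..OO..O
................
................

Derivation:
Op 1 fold_up: fold axis h@8; visible region now rows[0,8) x cols[0,16) = 8x16
Op 2 fold_down: fold axis h@4; visible region now rows[4,8) x cols[0,16) = 4x16
Op 3 fold_right: fold axis v@8; visible region now rows[4,8) x cols[8,16) = 4x8
Op 4 fold_right: fold axis v@12; visible region now rows[4,8) x cols[12,16) = 4x4
Op 5 fold_left: fold axis v@14; visible region now rows[4,8) x cols[12,14) = 4x2
Op 6 cut(1, 0): punch at orig (5,12); cuts so far [(5, 12)]; region rows[4,8) x cols[12,14) = 4x2
Unfold 1 (reflect across v@14): 2 holes -> [(5, 12), (5, 15)]
Unfold 2 (reflect across v@12): 4 holes -> [(5, 8), (5, 11), (5, 12), (5, 15)]
Unfold 3 (reflect across v@8): 8 holes -> [(5, 0), (5, 3), (5, 4), (5, 7), (5, 8), (5, 11), (5, 12), (5, 15)]
Unfold 4 (reflect across h@4): 16 holes -> [(2, 0), (2, 3), (2, 4), (2, 7), (2, 8), (2, 11), (2, 12), (2, 15), (5, 0), (5, 3), (5, 4), (5, 7), (5, 8), (5, 11), (5, 12), (5, 15)]
Unfold 5 (reflect across h@8): 32 holes -> [(2, 0), (2, 3), (2, 4), (2, 7), (2, 8), (2, 11), (2, 12), (2, 15), (5, 0), (5, 3), (5, 4), (5, 7), (5, 8), (5, 11), (5, 12), (5, 15), (10, 0), (10, 3), (10, 4), (10, 7), (10, 8), (10, 11), (10, 12), (10, 15), (13, 0), (13, 3), (13, 4), (13, 7), (13, 8), (13, 11), (13, 12), (13, 15)]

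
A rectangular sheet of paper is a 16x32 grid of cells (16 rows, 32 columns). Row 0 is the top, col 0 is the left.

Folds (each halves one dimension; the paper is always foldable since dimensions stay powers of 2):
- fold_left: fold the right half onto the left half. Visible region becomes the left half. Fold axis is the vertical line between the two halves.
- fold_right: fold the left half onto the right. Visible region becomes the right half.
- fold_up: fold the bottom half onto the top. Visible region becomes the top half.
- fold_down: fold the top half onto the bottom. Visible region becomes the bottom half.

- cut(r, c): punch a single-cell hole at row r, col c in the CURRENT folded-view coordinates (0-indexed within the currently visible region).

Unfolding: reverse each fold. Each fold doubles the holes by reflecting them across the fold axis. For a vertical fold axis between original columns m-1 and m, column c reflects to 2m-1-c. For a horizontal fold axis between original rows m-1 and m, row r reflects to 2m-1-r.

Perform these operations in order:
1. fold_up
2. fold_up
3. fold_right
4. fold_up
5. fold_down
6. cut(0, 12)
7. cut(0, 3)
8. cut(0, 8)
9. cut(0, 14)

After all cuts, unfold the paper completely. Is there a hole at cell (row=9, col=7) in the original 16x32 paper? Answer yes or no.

Op 1 fold_up: fold axis h@8; visible region now rows[0,8) x cols[0,32) = 8x32
Op 2 fold_up: fold axis h@4; visible region now rows[0,4) x cols[0,32) = 4x32
Op 3 fold_right: fold axis v@16; visible region now rows[0,4) x cols[16,32) = 4x16
Op 4 fold_up: fold axis h@2; visible region now rows[0,2) x cols[16,32) = 2x16
Op 5 fold_down: fold axis h@1; visible region now rows[1,2) x cols[16,32) = 1x16
Op 6 cut(0, 12): punch at orig (1,28); cuts so far [(1, 28)]; region rows[1,2) x cols[16,32) = 1x16
Op 7 cut(0, 3): punch at orig (1,19); cuts so far [(1, 19), (1, 28)]; region rows[1,2) x cols[16,32) = 1x16
Op 8 cut(0, 8): punch at orig (1,24); cuts so far [(1, 19), (1, 24), (1, 28)]; region rows[1,2) x cols[16,32) = 1x16
Op 9 cut(0, 14): punch at orig (1,30); cuts so far [(1, 19), (1, 24), (1, 28), (1, 30)]; region rows[1,2) x cols[16,32) = 1x16
Unfold 1 (reflect across h@1): 8 holes -> [(0, 19), (0, 24), (0, 28), (0, 30), (1, 19), (1, 24), (1, 28), (1, 30)]
Unfold 2 (reflect across h@2): 16 holes -> [(0, 19), (0, 24), (0, 28), (0, 30), (1, 19), (1, 24), (1, 28), (1, 30), (2, 19), (2, 24), (2, 28), (2, 30), (3, 19), (3, 24), (3, 28), (3, 30)]
Unfold 3 (reflect across v@16): 32 holes -> [(0, 1), (0, 3), (0, 7), (0, 12), (0, 19), (0, 24), (0, 28), (0, 30), (1, 1), (1, 3), (1, 7), (1, 12), (1, 19), (1, 24), (1, 28), (1, 30), (2, 1), (2, 3), (2, 7), (2, 12), (2, 19), (2, 24), (2, 28), (2, 30), (3, 1), (3, 3), (3, 7), (3, 12), (3, 19), (3, 24), (3, 28), (3, 30)]
Unfold 4 (reflect across h@4): 64 holes -> [(0, 1), (0, 3), (0, 7), (0, 12), (0, 19), (0, 24), (0, 28), (0, 30), (1, 1), (1, 3), (1, 7), (1, 12), (1, 19), (1, 24), (1, 28), (1, 30), (2, 1), (2, 3), (2, 7), (2, 12), (2, 19), (2, 24), (2, 28), (2, 30), (3, 1), (3, 3), (3, 7), (3, 12), (3, 19), (3, 24), (3, 28), (3, 30), (4, 1), (4, 3), (4, 7), (4, 12), (4, 19), (4, 24), (4, 28), (4, 30), (5, 1), (5, 3), (5, 7), (5, 12), (5, 19), (5, 24), (5, 28), (5, 30), (6, 1), (6, 3), (6, 7), (6, 12), (6, 19), (6, 24), (6, 28), (6, 30), (7, 1), (7, 3), (7, 7), (7, 12), (7, 19), (7, 24), (7, 28), (7, 30)]
Unfold 5 (reflect across h@8): 128 holes -> [(0, 1), (0, 3), (0, 7), (0, 12), (0, 19), (0, 24), (0, 28), (0, 30), (1, 1), (1, 3), (1, 7), (1, 12), (1, 19), (1, 24), (1, 28), (1, 30), (2, 1), (2, 3), (2, 7), (2, 12), (2, 19), (2, 24), (2, 28), (2, 30), (3, 1), (3, 3), (3, 7), (3, 12), (3, 19), (3, 24), (3, 28), (3, 30), (4, 1), (4, 3), (4, 7), (4, 12), (4, 19), (4, 24), (4, 28), (4, 30), (5, 1), (5, 3), (5, 7), (5, 12), (5, 19), (5, 24), (5, 28), (5, 30), (6, 1), (6, 3), (6, 7), (6, 12), (6, 19), (6, 24), (6, 28), (6, 30), (7, 1), (7, 3), (7, 7), (7, 12), (7, 19), (7, 24), (7, 28), (7, 30), (8, 1), (8, 3), (8, 7), (8, 12), (8, 19), (8, 24), (8, 28), (8, 30), (9, 1), (9, 3), (9, 7), (9, 12), (9, 19), (9, 24), (9, 28), (9, 30), (10, 1), (10, 3), (10, 7), (10, 12), (10, 19), (10, 24), (10, 28), (10, 30), (11, 1), (11, 3), (11, 7), (11, 12), (11, 19), (11, 24), (11, 28), (11, 30), (12, 1), (12, 3), (12, 7), (12, 12), (12, 19), (12, 24), (12, 28), (12, 30), (13, 1), (13, 3), (13, 7), (13, 12), (13, 19), (13, 24), (13, 28), (13, 30), (14, 1), (14, 3), (14, 7), (14, 12), (14, 19), (14, 24), (14, 28), (14, 30), (15, 1), (15, 3), (15, 7), (15, 12), (15, 19), (15, 24), (15, 28), (15, 30)]
Holes: [(0, 1), (0, 3), (0, 7), (0, 12), (0, 19), (0, 24), (0, 28), (0, 30), (1, 1), (1, 3), (1, 7), (1, 12), (1, 19), (1, 24), (1, 28), (1, 30), (2, 1), (2, 3), (2, 7), (2, 12), (2, 19), (2, 24), (2, 28), (2, 30), (3, 1), (3, 3), (3, 7), (3, 12), (3, 19), (3, 24), (3, 28), (3, 30), (4, 1), (4, 3), (4, 7), (4, 12), (4, 19), (4, 24), (4, 28), (4, 30), (5, 1), (5, 3), (5, 7), (5, 12), (5, 19), (5, 24), (5, 28), (5, 30), (6, 1), (6, 3), (6, 7), (6, 12), (6, 19), (6, 24), (6, 28), (6, 30), (7, 1), (7, 3), (7, 7), (7, 12), (7, 19), (7, 24), (7, 28), (7, 30), (8, 1), (8, 3), (8, 7), (8, 12), (8, 19), (8, 24), (8, 28), (8, 30), (9, 1), (9, 3), (9, 7), (9, 12), (9, 19), (9, 24), (9, 28), (9, 30), (10, 1), (10, 3), (10, 7), (10, 12), (10, 19), (10, 24), (10, 28), (10, 30), (11, 1), (11, 3), (11, 7), (11, 12), (11, 19), (11, 24), (11, 28), (11, 30), (12, 1), (12, 3), (12, 7), (12, 12), (12, 19), (12, 24), (12, 28), (12, 30), (13, 1), (13, 3), (13, 7), (13, 12), (13, 19), (13, 24), (13, 28), (13, 30), (14, 1), (14, 3), (14, 7), (14, 12), (14, 19), (14, 24), (14, 28), (14, 30), (15, 1), (15, 3), (15, 7), (15, 12), (15, 19), (15, 24), (15, 28), (15, 30)]

Answer: yes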